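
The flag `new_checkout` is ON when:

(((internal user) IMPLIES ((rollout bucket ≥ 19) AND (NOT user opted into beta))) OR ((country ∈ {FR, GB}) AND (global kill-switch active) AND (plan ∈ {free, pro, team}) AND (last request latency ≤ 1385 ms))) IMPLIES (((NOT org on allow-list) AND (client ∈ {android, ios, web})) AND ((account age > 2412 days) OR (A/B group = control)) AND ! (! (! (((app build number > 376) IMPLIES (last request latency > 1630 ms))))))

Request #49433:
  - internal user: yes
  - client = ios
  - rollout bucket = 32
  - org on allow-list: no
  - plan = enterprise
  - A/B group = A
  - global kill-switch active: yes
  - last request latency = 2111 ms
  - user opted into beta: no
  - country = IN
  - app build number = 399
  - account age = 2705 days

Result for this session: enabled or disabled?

Atomic conditions:
  internal user: yes → true
  rollout bucket ≥ 19: 32 ≥ 19 is true
  NOT user opted into beta: no → true
  country ∈ {FR, GB}: IN is not in the set → false
  global kill-switch active: yes → true
  plan ∈ {free, pro, team}: enterprise is not in the set → false
  last request latency ≤ 1385 ms: 2111 ≤ 1385 is false
  NOT org on allow-list: no → true
  client ∈ {android, ios, web}: ios is in the set → true
  account age > 2412 days: 2705 > 2412 is true
  A/B group = control: A == control is false
  app build number > 376: 399 > 376 is true
  last request latency > 1630 ms: 2111 > 1630 is true
Combine:
[1.1.2] true AND true = true
[1.1] true → true = true
[1.2] false AND true AND false AND false = false
[1] true OR false = true
[2.1] true AND true = true
[2.2] true OR false = true
[2.3.1.1.1] true → true = true
[2.3.1.1] NOT true = false
[2.3.1] NOT false = true
[2.3] NOT true = false
[2] true AND true AND false = false
[root] true → false = false
Overall: false → disabled

Disabled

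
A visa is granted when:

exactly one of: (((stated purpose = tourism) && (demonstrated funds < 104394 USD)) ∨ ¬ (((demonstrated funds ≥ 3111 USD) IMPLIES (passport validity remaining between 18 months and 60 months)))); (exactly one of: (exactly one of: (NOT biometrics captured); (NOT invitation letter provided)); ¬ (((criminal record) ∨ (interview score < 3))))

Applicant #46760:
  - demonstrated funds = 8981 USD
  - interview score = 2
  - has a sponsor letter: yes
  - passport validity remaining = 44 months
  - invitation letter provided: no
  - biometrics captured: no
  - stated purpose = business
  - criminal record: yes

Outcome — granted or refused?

Atomic conditions:
  stated purpose = tourism: business == tourism is false
  demonstrated funds < 104394 USD: 8981 < 104394 is true
  demonstrated funds ≥ 3111 USD: 8981 ≥ 3111 is true
  passport validity remaining between 18 months and 60 months: 44 in [18, 60] is true
  NOT biometrics captured: no → true
  NOT invitation letter provided: no → true
  criminal record: yes → true
  interview score < 3: 2 < 3 is true
Combine:
[1.1] false AND true = false
[1.2.1] true → true = true
[1.2] NOT true = false
[1] false OR false = false
[2.1] exactly-one(true, true) = false
[2.2.1] true OR true = true
[2.2] NOT true = false
[2] exactly-one(false, false) = false
[root] exactly-one(false, false) = false
Overall: false → refused

Refused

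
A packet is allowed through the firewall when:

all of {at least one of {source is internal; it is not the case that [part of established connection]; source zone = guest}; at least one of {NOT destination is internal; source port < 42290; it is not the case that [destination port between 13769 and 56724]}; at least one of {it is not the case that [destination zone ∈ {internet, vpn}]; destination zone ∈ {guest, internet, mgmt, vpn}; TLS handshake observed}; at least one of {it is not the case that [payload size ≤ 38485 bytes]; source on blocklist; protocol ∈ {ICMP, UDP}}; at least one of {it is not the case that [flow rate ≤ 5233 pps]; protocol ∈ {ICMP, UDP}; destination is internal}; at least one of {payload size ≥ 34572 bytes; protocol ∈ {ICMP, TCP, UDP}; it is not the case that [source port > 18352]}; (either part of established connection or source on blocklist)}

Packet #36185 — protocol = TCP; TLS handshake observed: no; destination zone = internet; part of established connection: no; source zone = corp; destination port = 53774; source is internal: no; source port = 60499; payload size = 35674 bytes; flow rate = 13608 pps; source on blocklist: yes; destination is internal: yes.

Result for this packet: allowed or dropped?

Dropped

Atomic conditions:
  source is internal: no → false
  part of established connection: no → false
  source zone = guest: corp == guest is false
  NOT destination is internal: yes → false
  source port < 42290: 60499 < 42290 is false
  destination port between 13769 and 56724: 53774 in [13769, 56724] is true
  destination zone ∈ {internet, vpn}: internet is in the set → true
  destination zone ∈ {guest, internet, mgmt, vpn}: internet is in the set → true
  TLS handshake observed: no → false
  payload size ≤ 38485 bytes: 35674 ≤ 38485 is true
  source on blocklist: yes → true
  protocol ∈ {ICMP, UDP}: TCP is not in the set → false
  flow rate ≤ 5233 pps: 13608 ≤ 5233 is false
  destination is internal: yes → true
  payload size ≥ 34572 bytes: 35674 ≥ 34572 is true
  protocol ∈ {ICMP, TCP, UDP}: TCP is in the set → true
  source port > 18352: 60499 > 18352 is true
Combine:
[1.2] NOT false = true
[1] false OR true OR false = true
[2.3] NOT true = false
[2] false OR false OR false = false
[3.1] NOT true = false
[3] false OR true OR false = true
[4.1] NOT true = false
[4] false OR true OR false = true
[5.1] NOT false = true
[5] true OR false OR true = true
[6.3] NOT true = false
[6] true OR true OR false = true
[7] false OR true = true
[root] true AND false AND true AND true AND true AND true AND true = false
Overall: false → dropped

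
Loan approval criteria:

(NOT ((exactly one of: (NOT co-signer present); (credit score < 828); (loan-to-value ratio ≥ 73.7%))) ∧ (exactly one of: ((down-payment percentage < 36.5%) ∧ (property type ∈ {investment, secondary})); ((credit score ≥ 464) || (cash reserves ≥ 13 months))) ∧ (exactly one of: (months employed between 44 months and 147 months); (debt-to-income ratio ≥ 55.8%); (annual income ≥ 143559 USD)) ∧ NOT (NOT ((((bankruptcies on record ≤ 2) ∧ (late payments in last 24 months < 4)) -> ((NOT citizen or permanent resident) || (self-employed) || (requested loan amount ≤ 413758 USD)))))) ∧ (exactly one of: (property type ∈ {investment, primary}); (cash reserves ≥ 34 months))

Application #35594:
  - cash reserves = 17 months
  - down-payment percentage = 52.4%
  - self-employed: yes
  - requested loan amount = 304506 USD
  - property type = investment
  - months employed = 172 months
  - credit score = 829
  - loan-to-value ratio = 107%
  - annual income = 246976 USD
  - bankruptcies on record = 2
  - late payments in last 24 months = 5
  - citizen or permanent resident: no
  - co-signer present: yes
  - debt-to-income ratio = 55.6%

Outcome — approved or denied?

Denied

Atomic conditions:
  NOT co-signer present: yes → false
  credit score < 828: 829 < 828 is false
  loan-to-value ratio ≥ 73.7%: 107 ≥ 73.7 is true
  down-payment percentage < 36.5%: 52.4 < 36.5 is false
  property type ∈ {investment, secondary}: investment is in the set → true
  credit score ≥ 464: 829 ≥ 464 is true
  cash reserves ≥ 13 months: 17 ≥ 13 is true
  months employed between 44 months and 147 months: 172 in [44, 147] is false
  debt-to-income ratio ≥ 55.8%: 55.6 ≥ 55.8 is false
  annual income ≥ 143559 USD: 246976 ≥ 143559 is true
  bankruptcies on record ≤ 2: 2 ≤ 2 is true
  late payments in last 24 months < 4: 5 < 4 is false
  NOT citizen or permanent resident: no → true
  self-employed: yes → true
  requested loan amount ≤ 413758 USD: 304506 ≤ 413758 is true
  property type ∈ {investment, primary}: investment is in the set → true
  cash reserves ≥ 34 months: 17 ≥ 34 is false
Combine:
[1.1.1] exactly-one(false, false, true) = true
[1.1] NOT true = false
[1.2.1] false AND true = false
[1.2.2] true OR true = true
[1.2] exactly-one(false, true) = true
[1.3] exactly-one(false, false, true) = true
[1.4.1.1.1] true AND false = false
[1.4.1.1.2] true OR true OR true = true
[1.4.1.1] false → true (antecedent false ⇒ implication holds) = true
[1.4.1] NOT true = false
[1.4] NOT false = true
[1] false AND true AND true AND true = false
[2] exactly-one(true, false) = true
[root] false AND true = false
Overall: false → denied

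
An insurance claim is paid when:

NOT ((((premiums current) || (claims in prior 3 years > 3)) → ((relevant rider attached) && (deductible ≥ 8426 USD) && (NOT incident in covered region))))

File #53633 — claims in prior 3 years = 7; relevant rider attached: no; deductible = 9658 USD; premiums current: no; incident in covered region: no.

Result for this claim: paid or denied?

Atomic conditions:
  premiums current: no → false
  claims in prior 3 years > 3: 7 > 3 is true
  relevant rider attached: no → false
  deductible ≥ 8426 USD: 9658 ≥ 8426 is true
  NOT incident in covered region: no → true
Combine:
[1.1] false OR true = true
[1.2] false AND true AND true = false
[1] true → false = false
[root] NOT false = true
Overall: true → paid

Paid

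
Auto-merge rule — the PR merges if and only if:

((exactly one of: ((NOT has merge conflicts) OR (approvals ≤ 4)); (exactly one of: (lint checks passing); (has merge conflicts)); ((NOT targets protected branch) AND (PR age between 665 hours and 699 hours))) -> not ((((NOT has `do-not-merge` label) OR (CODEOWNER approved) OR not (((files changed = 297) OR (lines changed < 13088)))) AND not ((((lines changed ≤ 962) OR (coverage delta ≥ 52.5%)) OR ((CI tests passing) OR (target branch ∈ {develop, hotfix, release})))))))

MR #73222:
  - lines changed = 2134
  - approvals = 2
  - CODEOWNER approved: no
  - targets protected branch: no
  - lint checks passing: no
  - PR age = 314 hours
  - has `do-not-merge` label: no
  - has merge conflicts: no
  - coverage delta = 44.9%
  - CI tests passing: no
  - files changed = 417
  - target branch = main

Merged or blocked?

Atomic conditions:
  NOT has merge conflicts: no → true
  approvals ≤ 4: 2 ≤ 4 is true
  lint checks passing: no → false
  has merge conflicts: no → false
  NOT targets protected branch: no → true
  PR age between 665 hours and 699 hours: 314 in [665, 699] is false
  NOT has `do-not-merge` label: no → true
  CODEOWNER approved: no → false
  files changed = 297: 417 == 297 is false
  lines changed < 13088: 2134 < 13088 is true
  lines changed ≤ 962: 2134 ≤ 962 is false
  coverage delta ≥ 52.5%: 44.9 ≥ 52.5 is false
  CI tests passing: no → false
  target branch ∈ {develop, hotfix, release}: main is not in the set → false
Combine:
[1.1] true OR true = true
[1.2] exactly-one(false, false) = false
[1.3] true AND false = false
[1] exactly-one(true, false, false) = true
[2.1.1.3.1] false OR true = true
[2.1.1.3] NOT true = false
[2.1.1] true OR false OR false = true
[2.1.2.1.1] false OR false = false
[2.1.2.1.2] false OR false = false
[2.1.2.1] false OR false = false
[2.1.2] NOT false = true
[2.1] true AND true = true
[2] NOT true = false
[root] true → false = false
Overall: false → blocked

Blocked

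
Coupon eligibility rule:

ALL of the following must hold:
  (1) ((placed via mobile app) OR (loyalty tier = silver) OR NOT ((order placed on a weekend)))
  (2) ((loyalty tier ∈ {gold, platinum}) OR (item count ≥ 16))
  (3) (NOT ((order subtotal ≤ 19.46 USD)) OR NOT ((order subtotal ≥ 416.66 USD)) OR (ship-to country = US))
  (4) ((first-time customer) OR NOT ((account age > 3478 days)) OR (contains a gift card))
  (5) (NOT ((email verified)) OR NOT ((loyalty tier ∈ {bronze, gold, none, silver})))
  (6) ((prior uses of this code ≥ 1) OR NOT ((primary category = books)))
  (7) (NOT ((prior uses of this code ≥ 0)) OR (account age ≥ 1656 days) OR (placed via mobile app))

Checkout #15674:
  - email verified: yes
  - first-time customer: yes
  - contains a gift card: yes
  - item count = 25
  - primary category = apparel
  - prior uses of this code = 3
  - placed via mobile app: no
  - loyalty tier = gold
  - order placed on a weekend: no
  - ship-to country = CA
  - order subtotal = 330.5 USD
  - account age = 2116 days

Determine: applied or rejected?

Atomic conditions:
  placed via mobile app: no → false
  loyalty tier = silver: gold == silver is false
  order placed on a weekend: no → false
  loyalty tier ∈ {gold, platinum}: gold is in the set → true
  item count ≥ 16: 25 ≥ 16 is true
  order subtotal ≤ 19.46 USD: 330.5 ≤ 19.46 is false
  order subtotal ≥ 416.66 USD: 330.5 ≥ 416.66 is false
  ship-to country = US: CA == US is false
  first-time customer: yes → true
  account age > 3478 days: 2116 > 3478 is false
  contains a gift card: yes → true
  email verified: yes → true
  loyalty tier ∈ {bronze, gold, none, silver}: gold is in the set → true
  prior uses of this code ≥ 1: 3 ≥ 1 is true
  primary category = books: apparel == books is false
  prior uses of this code ≥ 0: 3 ≥ 0 is true
  account age ≥ 1656 days: 2116 ≥ 1656 is true
Combine:
[1.3] NOT false = true
[1] false OR false OR true = true
[2] true OR true = true
[3.1] NOT false = true
[3.2] NOT false = true
[3] true OR true OR false = true
[4.2] NOT false = true
[4] true OR true OR true = true
[5.1] NOT true = false
[5.2] NOT true = false
[5] false OR false = false
[6.2] NOT false = true
[6] true OR true = true
[7.1] NOT true = false
[7] false OR true OR false = true
[root] true AND true AND true AND true AND false AND true AND true = false
Overall: false → rejected

Rejected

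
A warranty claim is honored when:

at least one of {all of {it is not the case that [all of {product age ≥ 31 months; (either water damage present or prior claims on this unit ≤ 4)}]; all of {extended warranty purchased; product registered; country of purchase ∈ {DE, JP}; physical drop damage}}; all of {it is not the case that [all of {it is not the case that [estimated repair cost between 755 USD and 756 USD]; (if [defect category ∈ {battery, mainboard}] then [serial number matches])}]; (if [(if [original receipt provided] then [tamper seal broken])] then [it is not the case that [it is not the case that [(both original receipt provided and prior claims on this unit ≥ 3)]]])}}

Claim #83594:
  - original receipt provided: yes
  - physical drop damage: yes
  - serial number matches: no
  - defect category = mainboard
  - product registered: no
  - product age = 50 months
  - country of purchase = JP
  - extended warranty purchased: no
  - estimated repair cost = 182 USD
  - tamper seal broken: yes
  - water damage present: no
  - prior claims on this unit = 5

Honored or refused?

Honored

Atomic conditions:
  product age ≥ 31 months: 50 ≥ 31 is true
  water damage present: no → false
  prior claims on this unit ≤ 4: 5 ≤ 4 is false
  extended warranty purchased: no → false
  product registered: no → false
  country of purchase ∈ {DE, JP}: JP is in the set → true
  physical drop damage: yes → true
  estimated repair cost between 755 USD and 756 USD: 182 in [755, 756] is false
  defect category ∈ {battery, mainboard}: mainboard is in the set → true
  serial number matches: no → false
  original receipt provided: yes → true
  tamper seal broken: yes → true
  prior claims on this unit ≥ 3: 5 ≥ 3 is true
Combine:
[1.1.1.2] false OR false = false
[1.1.1] true AND false = false
[1.1] NOT false = true
[1.2] false AND false AND true AND true = false
[1] true AND false = false
[2.1.1.1] NOT false = true
[2.1.1.2] true → false = false
[2.1.1] true AND false = false
[2.1] NOT false = true
[2.2.1] true → true = true
[2.2.2.1.1] true AND true = true
[2.2.2.1] NOT true = false
[2.2.2] NOT false = true
[2.2] true → true = true
[2] true AND true = true
[root] false OR true = true
Overall: true → honored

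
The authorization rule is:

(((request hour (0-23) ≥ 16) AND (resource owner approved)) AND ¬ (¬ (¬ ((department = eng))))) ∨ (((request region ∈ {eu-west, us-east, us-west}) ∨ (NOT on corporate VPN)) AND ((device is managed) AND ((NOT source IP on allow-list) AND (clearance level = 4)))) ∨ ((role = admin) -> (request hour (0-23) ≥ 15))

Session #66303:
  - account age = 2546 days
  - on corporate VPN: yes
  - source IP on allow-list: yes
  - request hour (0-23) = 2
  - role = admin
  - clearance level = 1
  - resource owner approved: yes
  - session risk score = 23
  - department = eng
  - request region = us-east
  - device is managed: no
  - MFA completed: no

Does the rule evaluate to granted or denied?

Denied

Atomic conditions:
  request hour (0-23) ≥ 16: 2 ≥ 16 is false
  resource owner approved: yes → true
  department = eng: eng == eng is true
  request region ∈ {eu-west, us-east, us-west}: us-east is in the set → true
  NOT on corporate VPN: yes → false
  device is managed: no → false
  NOT source IP on allow-list: yes → false
  clearance level = 4: 1 == 4 is false
  role = admin: admin == admin is true
  request hour (0-23) ≥ 15: 2 ≥ 15 is false
Combine:
[1.1] false AND true = false
[1.2.1.1] NOT true = false
[1.2.1] NOT false = true
[1.2] NOT true = false
[1] false AND false = false
[2.1] true OR false = true
[2.2.2] false AND false = false
[2.2] false AND false = false
[2] true AND false = false
[3] true → false = false
[root] false OR false OR false = false
Overall: false → denied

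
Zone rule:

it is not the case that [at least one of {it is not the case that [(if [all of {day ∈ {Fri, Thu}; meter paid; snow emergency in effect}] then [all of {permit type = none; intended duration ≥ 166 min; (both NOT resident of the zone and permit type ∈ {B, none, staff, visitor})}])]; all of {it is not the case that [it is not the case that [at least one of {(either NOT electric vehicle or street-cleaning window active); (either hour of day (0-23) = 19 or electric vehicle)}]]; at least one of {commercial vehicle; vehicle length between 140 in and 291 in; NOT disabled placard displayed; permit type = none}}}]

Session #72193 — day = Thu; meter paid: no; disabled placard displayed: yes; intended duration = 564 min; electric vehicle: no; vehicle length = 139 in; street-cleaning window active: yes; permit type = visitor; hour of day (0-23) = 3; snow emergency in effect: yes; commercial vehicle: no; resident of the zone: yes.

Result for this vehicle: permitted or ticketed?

Atomic conditions:
  day ∈ {Fri, Thu}: Thu is in the set → true
  meter paid: no → false
  snow emergency in effect: yes → true
  permit type = none: visitor == none is false
  intended duration ≥ 166 min: 564 ≥ 166 is true
  NOT resident of the zone: yes → false
  permit type ∈ {B, none, staff, visitor}: visitor is in the set → true
  NOT electric vehicle: no → true
  street-cleaning window active: yes → true
  hour of day (0-23) = 19: 3 == 19 is false
  electric vehicle: no → false
  commercial vehicle: no → false
  vehicle length between 140 in and 291 in: 139 in [140, 291] is false
  NOT disabled placard displayed: yes → false
Combine:
[1.1.1.1] true AND false AND true = false
[1.1.1.2.3] false AND true = false
[1.1.1.2] false AND true AND false = false
[1.1.1] false → false (antecedent false ⇒ implication holds) = true
[1.1] NOT true = false
[1.2.1.1.1.1] true OR true = true
[1.2.1.1.1.2] false OR false = false
[1.2.1.1.1] true OR false = true
[1.2.1.1] NOT true = false
[1.2.1] NOT false = true
[1.2.2] false OR false OR false OR false = false
[1.2] true AND false = false
[1] false OR false = false
[root] NOT false = true
Overall: true → permitted

Permitted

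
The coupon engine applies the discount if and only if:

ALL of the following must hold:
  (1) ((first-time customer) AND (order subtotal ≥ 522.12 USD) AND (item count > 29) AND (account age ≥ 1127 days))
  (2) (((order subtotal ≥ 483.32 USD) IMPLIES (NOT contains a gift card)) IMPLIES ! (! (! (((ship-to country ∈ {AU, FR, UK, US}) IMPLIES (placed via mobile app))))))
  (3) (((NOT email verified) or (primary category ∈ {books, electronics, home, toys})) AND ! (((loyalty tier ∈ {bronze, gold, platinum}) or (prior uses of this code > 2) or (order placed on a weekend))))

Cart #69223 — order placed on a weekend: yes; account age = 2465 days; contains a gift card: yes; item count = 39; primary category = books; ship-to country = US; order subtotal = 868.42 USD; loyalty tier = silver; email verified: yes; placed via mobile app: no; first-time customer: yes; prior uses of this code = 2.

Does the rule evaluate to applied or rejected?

Rejected

Atomic conditions:
  first-time customer: yes → true
  order subtotal ≥ 522.12 USD: 868.42 ≥ 522.12 is true
  item count > 29: 39 > 29 is true
  account age ≥ 1127 days: 2465 ≥ 1127 is true
  order subtotal ≥ 483.32 USD: 868.42 ≥ 483.32 is true
  NOT contains a gift card: yes → false
  ship-to country ∈ {AU, FR, UK, US}: US is in the set → true
  placed via mobile app: no → false
  NOT email verified: yes → false
  primary category ∈ {books, electronics, home, toys}: books is in the set → true
  loyalty tier ∈ {bronze, gold, platinum}: silver is not in the set → false
  prior uses of this code > 2: 2 > 2 is false
  order placed on a weekend: yes → true
Combine:
[1] true AND true AND true AND true = true
[2.1] true → false = false
[2.2.1.1.1] true → false = false
[2.2.1.1] NOT false = true
[2.2.1] NOT true = false
[2.2] NOT false = true
[2] false → true (antecedent false ⇒ implication holds) = true
[3.1] false OR true = true
[3.2.1] false OR false OR true = true
[3.2] NOT true = false
[3] true AND false = false
[root] true AND true AND false = false
Overall: false → rejected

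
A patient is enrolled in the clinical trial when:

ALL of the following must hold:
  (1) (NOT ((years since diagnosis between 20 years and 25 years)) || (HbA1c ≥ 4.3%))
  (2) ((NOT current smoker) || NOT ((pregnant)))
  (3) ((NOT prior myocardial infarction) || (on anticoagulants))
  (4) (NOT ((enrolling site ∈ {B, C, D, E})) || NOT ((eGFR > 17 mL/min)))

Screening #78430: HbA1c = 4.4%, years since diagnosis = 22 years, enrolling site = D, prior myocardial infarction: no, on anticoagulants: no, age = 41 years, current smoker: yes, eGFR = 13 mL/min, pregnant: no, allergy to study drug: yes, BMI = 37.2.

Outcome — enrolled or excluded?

Atomic conditions:
  years since diagnosis between 20 years and 25 years: 22 in [20, 25] is true
  HbA1c ≥ 4.3%: 4.4 ≥ 4.3 is true
  NOT current smoker: yes → false
  pregnant: no → false
  NOT prior myocardial infarction: no → true
  on anticoagulants: no → false
  enrolling site ∈ {B, C, D, E}: D is in the set → true
  eGFR > 17 mL/min: 13 > 17 is false
Combine:
[1.1] NOT true = false
[1] false OR true = true
[2.2] NOT false = true
[2] false OR true = true
[3] true OR false = true
[4.1] NOT true = false
[4.2] NOT false = true
[4] false OR true = true
[root] true AND true AND true AND true = true
Overall: true → enrolled

Enrolled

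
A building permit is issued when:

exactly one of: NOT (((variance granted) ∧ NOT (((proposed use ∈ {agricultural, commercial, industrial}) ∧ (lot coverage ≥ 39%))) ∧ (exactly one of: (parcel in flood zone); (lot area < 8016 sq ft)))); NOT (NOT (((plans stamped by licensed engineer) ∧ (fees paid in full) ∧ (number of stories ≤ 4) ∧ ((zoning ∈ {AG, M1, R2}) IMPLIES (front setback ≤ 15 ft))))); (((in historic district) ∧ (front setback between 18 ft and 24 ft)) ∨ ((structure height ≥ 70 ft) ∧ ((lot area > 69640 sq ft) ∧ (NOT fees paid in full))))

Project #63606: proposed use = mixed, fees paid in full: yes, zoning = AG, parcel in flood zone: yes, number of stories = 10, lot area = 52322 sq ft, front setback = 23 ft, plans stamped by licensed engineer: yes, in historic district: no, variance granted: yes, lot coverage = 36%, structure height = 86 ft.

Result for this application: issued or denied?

Atomic conditions:
  variance granted: yes → true
  proposed use ∈ {agricultural, commercial, industrial}: mixed is not in the set → false
  lot coverage ≥ 39%: 36 ≥ 39 is false
  parcel in flood zone: yes → true
  lot area < 8016 sq ft: 52322 < 8016 is false
  plans stamped by licensed engineer: yes → true
  fees paid in full: yes → true
  number of stories ≤ 4: 10 ≤ 4 is false
  zoning ∈ {AG, M1, R2}: AG is in the set → true
  front setback ≤ 15 ft: 23 ≤ 15 is false
  in historic district: no → false
  front setback between 18 ft and 24 ft: 23 in [18, 24] is true
  structure height ≥ 70 ft: 86 ≥ 70 is true
  lot area > 69640 sq ft: 52322 > 69640 is false
  NOT fees paid in full: yes → false
Combine:
[1.1.2.1] false AND false = false
[1.1.2] NOT false = true
[1.1.3] exactly-one(true, false) = true
[1.1] true AND true AND true = true
[1] NOT true = false
[2.1.1.4] true → false = false
[2.1.1] true AND true AND false AND false = false
[2.1] NOT false = true
[2] NOT true = false
[3.1] false AND true = false
[3.2.2] false AND false = false
[3.2] true AND false = false
[3] false OR false = false
[root] exactly-one(false, false, false) = false
Overall: false → denied

Denied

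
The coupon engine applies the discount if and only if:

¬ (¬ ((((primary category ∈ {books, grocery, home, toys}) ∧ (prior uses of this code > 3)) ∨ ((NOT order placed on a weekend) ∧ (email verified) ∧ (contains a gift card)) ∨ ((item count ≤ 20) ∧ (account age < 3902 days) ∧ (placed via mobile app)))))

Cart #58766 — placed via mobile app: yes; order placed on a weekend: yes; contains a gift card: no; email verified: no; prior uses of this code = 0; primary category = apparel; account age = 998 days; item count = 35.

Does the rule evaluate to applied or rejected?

Atomic conditions:
  primary category ∈ {books, grocery, home, toys}: apparel is not in the set → false
  prior uses of this code > 3: 0 > 3 is false
  NOT order placed on a weekend: yes → false
  email verified: no → false
  contains a gift card: no → false
  item count ≤ 20: 35 ≤ 20 is false
  account age < 3902 days: 998 < 3902 is true
  placed via mobile app: yes → true
Combine:
[1.1.1] false AND false = false
[1.1.2] false AND false AND false = false
[1.1.3] false AND true AND true = false
[1.1] false OR false OR false = false
[1] NOT false = true
[root] NOT true = false
Overall: false → rejected

Rejected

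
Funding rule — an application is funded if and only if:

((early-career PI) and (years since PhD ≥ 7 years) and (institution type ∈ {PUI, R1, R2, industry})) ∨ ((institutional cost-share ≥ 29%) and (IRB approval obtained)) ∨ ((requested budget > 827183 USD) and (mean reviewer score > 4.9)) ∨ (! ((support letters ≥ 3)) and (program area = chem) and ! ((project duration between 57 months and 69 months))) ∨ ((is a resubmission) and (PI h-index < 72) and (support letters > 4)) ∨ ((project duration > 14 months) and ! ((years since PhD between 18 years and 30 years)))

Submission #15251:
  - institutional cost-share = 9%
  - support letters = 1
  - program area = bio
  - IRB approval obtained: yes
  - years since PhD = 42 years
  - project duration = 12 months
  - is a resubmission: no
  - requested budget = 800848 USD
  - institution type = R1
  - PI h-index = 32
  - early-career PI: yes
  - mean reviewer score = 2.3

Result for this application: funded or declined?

Atomic conditions:
  early-career PI: yes → true
  years since PhD ≥ 7 years: 42 ≥ 7 is true
  institution type ∈ {PUI, R1, R2, industry}: R1 is in the set → true
  institutional cost-share ≥ 29%: 9 ≥ 29 is false
  IRB approval obtained: yes → true
  requested budget > 827183 USD: 800848 > 827183 is false
  mean reviewer score > 4.9: 2.3 > 4.9 is false
  support letters ≥ 3: 1 ≥ 3 is false
  program area = chem: bio == chem is false
  project duration between 57 months and 69 months: 12 in [57, 69] is false
  is a resubmission: no → false
  PI h-index < 72: 32 < 72 is true
  support letters > 4: 1 > 4 is false
  project duration > 14 months: 12 > 14 is false
  years since PhD between 18 years and 30 years: 42 in [18, 30] is false
Combine:
[1] true AND true AND true = true
[2] false AND true = false
[3] false AND false = false
[4.1] NOT false = true
[4.3] NOT false = true
[4] true AND false AND true = false
[5] false AND true AND false = false
[6.2] NOT false = true
[6] false AND true = false
[root] true OR false OR false OR false OR false OR false = true
Overall: true → funded

Funded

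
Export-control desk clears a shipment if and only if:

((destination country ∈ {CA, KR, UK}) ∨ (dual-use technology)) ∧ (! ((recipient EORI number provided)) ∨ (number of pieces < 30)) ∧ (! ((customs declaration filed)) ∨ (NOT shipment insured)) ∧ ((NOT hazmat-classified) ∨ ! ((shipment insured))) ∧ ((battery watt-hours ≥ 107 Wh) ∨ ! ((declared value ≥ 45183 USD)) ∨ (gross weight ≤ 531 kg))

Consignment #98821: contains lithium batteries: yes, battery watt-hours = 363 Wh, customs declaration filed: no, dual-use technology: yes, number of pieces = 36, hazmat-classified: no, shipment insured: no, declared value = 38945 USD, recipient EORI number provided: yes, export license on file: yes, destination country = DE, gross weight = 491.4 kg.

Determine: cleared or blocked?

Atomic conditions:
  destination country ∈ {CA, KR, UK}: DE is not in the set → false
  dual-use technology: yes → true
  recipient EORI number provided: yes → true
  number of pieces < 30: 36 < 30 is false
  customs declaration filed: no → false
  NOT shipment insured: no → true
  NOT hazmat-classified: no → true
  shipment insured: no → false
  battery watt-hours ≥ 107 Wh: 363 ≥ 107 is true
  declared value ≥ 45183 USD: 38945 ≥ 45183 is false
  gross weight ≤ 531 kg: 491.4 ≤ 531 is true
Combine:
[1] false OR true = true
[2.1] NOT true = false
[2] false OR false = false
[3.1] NOT false = true
[3] true OR true = true
[4.2] NOT false = true
[4] true OR true = true
[5.2] NOT false = true
[5] true OR true OR true = true
[root] true AND false AND true AND true AND true = false
Overall: false → blocked

Blocked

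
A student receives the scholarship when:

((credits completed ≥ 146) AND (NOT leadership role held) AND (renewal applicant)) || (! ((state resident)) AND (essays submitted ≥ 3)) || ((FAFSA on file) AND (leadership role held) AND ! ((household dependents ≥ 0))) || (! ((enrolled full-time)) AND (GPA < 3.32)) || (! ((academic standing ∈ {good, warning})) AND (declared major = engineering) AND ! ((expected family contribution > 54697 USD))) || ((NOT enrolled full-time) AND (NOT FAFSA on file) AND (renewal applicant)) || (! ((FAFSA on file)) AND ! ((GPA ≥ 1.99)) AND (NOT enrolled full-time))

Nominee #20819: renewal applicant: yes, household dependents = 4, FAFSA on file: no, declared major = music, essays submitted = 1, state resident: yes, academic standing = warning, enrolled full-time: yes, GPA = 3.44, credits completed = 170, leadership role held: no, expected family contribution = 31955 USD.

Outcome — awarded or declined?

Atomic conditions:
  credits completed ≥ 146: 170 ≥ 146 is true
  NOT leadership role held: no → true
  renewal applicant: yes → true
  state resident: yes → true
  essays submitted ≥ 3: 1 ≥ 3 is false
  FAFSA on file: no → false
  leadership role held: no → false
  household dependents ≥ 0: 4 ≥ 0 is true
  enrolled full-time: yes → true
  GPA < 3.32: 3.44 < 3.32 is false
  academic standing ∈ {good, warning}: warning is in the set → true
  declared major = engineering: music == engineering is false
  expected family contribution > 54697 USD: 31955 > 54697 is false
  NOT enrolled full-time: yes → false
  NOT FAFSA on file: no → true
  GPA ≥ 1.99: 3.44 ≥ 1.99 is true
Combine:
[1] true AND true AND true = true
[2.1] NOT true = false
[2] false AND false = false
[3.3] NOT true = false
[3] false AND false AND false = false
[4.1] NOT true = false
[4] false AND false = false
[5.1] NOT true = false
[5.3] NOT false = true
[5] false AND false AND true = false
[6] false AND true AND true = false
[7.1] NOT false = true
[7.2] NOT true = false
[7] true AND false AND false = false
[root] true OR false OR false OR false OR false OR false OR false = true
Overall: true → awarded

Awarded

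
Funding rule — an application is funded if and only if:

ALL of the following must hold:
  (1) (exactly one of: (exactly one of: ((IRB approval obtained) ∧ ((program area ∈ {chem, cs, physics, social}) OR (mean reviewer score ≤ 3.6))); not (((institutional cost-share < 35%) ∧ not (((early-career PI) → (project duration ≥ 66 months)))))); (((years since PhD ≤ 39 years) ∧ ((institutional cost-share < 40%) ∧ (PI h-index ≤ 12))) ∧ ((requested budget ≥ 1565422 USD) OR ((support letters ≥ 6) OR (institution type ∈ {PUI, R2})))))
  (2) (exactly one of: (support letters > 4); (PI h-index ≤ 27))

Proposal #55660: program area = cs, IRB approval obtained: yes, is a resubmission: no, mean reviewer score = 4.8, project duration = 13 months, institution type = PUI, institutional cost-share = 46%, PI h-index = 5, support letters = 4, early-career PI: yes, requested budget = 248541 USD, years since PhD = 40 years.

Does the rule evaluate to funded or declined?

Atomic conditions:
  IRB approval obtained: yes → true
  program area ∈ {chem, cs, physics, social}: cs is in the set → true
  mean reviewer score ≤ 3.6: 4.8 ≤ 3.6 is false
  institutional cost-share < 35%: 46 < 35 is false
  early-career PI: yes → true
  project duration ≥ 66 months: 13 ≥ 66 is false
  years since PhD ≤ 39 years: 40 ≤ 39 is false
  institutional cost-share < 40%: 46 < 40 is false
  PI h-index ≤ 12: 5 ≤ 12 is true
  requested budget ≥ 1565422 USD: 248541 ≥ 1565422 is false
  support letters ≥ 6: 4 ≥ 6 is false
  institution type ∈ {PUI, R2}: PUI is in the set → true
  support letters > 4: 4 > 4 is false
  PI h-index ≤ 27: 5 ≤ 27 is true
Combine:
[1.1.1.2] true OR false = true
[1.1.1] true AND true = true
[1.1.2.1.2.1] true → false = false
[1.1.2.1.2] NOT false = true
[1.1.2.1] false AND true = false
[1.1.2] NOT false = true
[1.1] exactly-one(true, true) = false
[1.2.1.2] false AND true = false
[1.2.1] false AND false = false
[1.2.2.2] false OR true = true
[1.2.2] false OR true = true
[1.2] false AND true = false
[1] exactly-one(false, false) = false
[2] exactly-one(false, true) = true
[root] false AND true = false
Overall: false → declined

Declined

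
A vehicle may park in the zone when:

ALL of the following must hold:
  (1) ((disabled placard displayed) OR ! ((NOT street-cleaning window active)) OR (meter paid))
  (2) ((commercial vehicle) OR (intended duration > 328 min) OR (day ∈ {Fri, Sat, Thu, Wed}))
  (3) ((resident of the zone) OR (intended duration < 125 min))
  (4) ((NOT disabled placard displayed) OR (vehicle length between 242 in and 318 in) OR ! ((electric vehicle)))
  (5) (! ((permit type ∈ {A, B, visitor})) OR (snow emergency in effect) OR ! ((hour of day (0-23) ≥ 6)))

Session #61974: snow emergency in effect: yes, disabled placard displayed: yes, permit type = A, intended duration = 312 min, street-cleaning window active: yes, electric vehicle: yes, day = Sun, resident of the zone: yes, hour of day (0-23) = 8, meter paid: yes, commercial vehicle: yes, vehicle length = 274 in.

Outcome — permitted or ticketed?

Permitted

Atomic conditions:
  disabled placard displayed: yes → true
  NOT street-cleaning window active: yes → false
  meter paid: yes → true
  commercial vehicle: yes → true
  intended duration > 328 min: 312 > 328 is false
  day ∈ {Fri, Sat, Thu, Wed}: Sun is not in the set → false
  resident of the zone: yes → true
  intended duration < 125 min: 312 < 125 is false
  NOT disabled placard displayed: yes → false
  vehicle length between 242 in and 318 in: 274 in [242, 318] is true
  electric vehicle: yes → true
  permit type ∈ {A, B, visitor}: A is in the set → true
  snow emergency in effect: yes → true
  hour of day (0-23) ≥ 6: 8 ≥ 6 is true
Combine:
[1.2] NOT false = true
[1] true OR true OR true = true
[2] true OR false OR false = true
[3] true OR false = true
[4.3] NOT true = false
[4] false OR true OR false = true
[5.1] NOT true = false
[5.3] NOT true = false
[5] false OR true OR false = true
[root] true AND true AND true AND true AND true = true
Overall: true → permitted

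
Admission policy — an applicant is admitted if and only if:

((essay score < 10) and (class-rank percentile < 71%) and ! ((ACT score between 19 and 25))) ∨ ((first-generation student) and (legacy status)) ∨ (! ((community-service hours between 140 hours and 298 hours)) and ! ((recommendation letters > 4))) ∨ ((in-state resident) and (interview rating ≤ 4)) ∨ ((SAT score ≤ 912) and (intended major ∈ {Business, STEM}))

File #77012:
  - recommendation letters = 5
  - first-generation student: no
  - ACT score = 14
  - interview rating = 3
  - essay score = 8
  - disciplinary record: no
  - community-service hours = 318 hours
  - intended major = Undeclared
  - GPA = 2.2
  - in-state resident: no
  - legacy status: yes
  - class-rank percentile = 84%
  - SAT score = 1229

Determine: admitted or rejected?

Atomic conditions:
  essay score < 10: 8 < 10 is true
  class-rank percentile < 71%: 84 < 71 is false
  ACT score between 19 and 25: 14 in [19, 25] is false
  first-generation student: no → false
  legacy status: yes → true
  community-service hours between 140 hours and 298 hours: 318 in [140, 298] is false
  recommendation letters > 4: 5 > 4 is true
  in-state resident: no → false
  interview rating ≤ 4: 3 ≤ 4 is true
  SAT score ≤ 912: 1229 ≤ 912 is false
  intended major ∈ {Business, STEM}: Undeclared is not in the set → false
Combine:
[1.3] NOT false = true
[1] true AND false AND true = false
[2] false AND true = false
[3.1] NOT false = true
[3.2] NOT true = false
[3] true AND false = false
[4] false AND true = false
[5] false AND false = false
[root] false OR false OR false OR false OR false = false
Overall: false → rejected

Rejected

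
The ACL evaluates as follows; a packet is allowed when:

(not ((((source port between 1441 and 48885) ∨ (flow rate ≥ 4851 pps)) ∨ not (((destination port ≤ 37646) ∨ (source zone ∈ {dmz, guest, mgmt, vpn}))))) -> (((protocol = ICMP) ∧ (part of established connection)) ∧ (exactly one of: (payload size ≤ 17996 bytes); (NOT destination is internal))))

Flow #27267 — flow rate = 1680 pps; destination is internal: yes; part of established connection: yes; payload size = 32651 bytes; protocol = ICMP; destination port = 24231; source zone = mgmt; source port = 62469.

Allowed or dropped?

Dropped

Atomic conditions:
  source port between 1441 and 48885: 62469 in [1441, 48885] is false
  flow rate ≥ 4851 pps: 1680 ≥ 4851 is false
  destination port ≤ 37646: 24231 ≤ 37646 is true
  source zone ∈ {dmz, guest, mgmt, vpn}: mgmt is in the set → true
  protocol = ICMP: ICMP == ICMP is true
  part of established connection: yes → true
  payload size ≤ 17996 bytes: 32651 ≤ 17996 is false
  NOT destination is internal: yes → false
Combine:
[1.1.1] false OR false = false
[1.1.2.1] true OR true = true
[1.1.2] NOT true = false
[1.1] false OR false = false
[1] NOT false = true
[2.1] true AND true = true
[2.2] exactly-one(false, false) = false
[2] true AND false = false
[root] true → false = false
Overall: false → dropped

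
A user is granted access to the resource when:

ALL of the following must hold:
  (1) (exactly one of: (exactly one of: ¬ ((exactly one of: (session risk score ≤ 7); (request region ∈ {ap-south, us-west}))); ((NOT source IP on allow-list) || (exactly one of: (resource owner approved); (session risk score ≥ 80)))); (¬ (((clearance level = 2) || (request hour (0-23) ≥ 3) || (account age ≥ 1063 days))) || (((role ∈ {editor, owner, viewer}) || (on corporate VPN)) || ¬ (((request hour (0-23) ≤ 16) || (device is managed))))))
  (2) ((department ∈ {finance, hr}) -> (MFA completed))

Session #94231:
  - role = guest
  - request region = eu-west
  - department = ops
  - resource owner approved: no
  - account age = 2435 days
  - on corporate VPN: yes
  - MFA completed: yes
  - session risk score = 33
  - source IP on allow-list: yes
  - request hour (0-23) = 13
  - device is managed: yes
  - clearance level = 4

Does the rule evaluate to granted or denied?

Atomic conditions:
  session risk score ≤ 7: 33 ≤ 7 is false
  request region ∈ {ap-south, us-west}: eu-west is not in the set → false
  NOT source IP on allow-list: yes → false
  resource owner approved: no → false
  session risk score ≥ 80: 33 ≥ 80 is false
  clearance level = 2: 4 == 2 is false
  request hour (0-23) ≥ 3: 13 ≥ 3 is true
  account age ≥ 1063 days: 2435 ≥ 1063 is true
  role ∈ {editor, owner, viewer}: guest is not in the set → false
  on corporate VPN: yes → true
  request hour (0-23) ≤ 16: 13 ≤ 16 is true
  device is managed: yes → true
  department ∈ {finance, hr}: ops is not in the set → false
  MFA completed: yes → true
Combine:
[1.1.1.1] exactly-one(false, false) = false
[1.1.1] NOT false = true
[1.1.2.2] exactly-one(false, false) = false
[1.1.2] false OR false = false
[1.1] exactly-one(true, false) = true
[1.2.1.1] false OR true OR true = true
[1.2.1] NOT true = false
[1.2.2.1] false OR true = true
[1.2.2.2.1] true OR true = true
[1.2.2.2] NOT true = false
[1.2.2] true OR false = true
[1.2] false OR true = true
[1] exactly-one(true, true) = false
[2] false → true (antecedent false ⇒ implication holds) = true
[root] false AND true = false
Overall: false → denied

Denied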